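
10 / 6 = 5 / 3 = 1.67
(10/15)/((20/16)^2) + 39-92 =-3943/75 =-52.57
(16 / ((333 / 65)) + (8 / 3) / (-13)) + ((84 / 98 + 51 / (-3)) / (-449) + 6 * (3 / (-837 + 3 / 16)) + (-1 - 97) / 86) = 1.79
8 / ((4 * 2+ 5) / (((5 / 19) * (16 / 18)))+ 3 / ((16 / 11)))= 0.14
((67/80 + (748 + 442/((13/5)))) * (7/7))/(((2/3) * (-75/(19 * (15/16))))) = -4189899/12800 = -327.34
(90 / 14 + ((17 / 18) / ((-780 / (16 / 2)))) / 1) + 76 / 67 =6217012 / 823095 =7.55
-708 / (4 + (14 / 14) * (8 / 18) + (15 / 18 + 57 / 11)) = -67.69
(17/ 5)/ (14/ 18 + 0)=153/ 35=4.37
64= 64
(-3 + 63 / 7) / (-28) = -0.21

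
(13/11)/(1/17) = 221/11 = 20.09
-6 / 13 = -0.46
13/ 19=0.68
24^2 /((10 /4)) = 1152 /5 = 230.40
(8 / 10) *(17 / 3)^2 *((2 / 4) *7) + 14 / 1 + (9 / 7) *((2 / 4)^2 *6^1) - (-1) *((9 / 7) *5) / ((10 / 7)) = 34757 / 315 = 110.34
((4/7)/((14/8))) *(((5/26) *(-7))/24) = -5/273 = -0.02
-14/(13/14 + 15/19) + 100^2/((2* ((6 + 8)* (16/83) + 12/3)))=46896114/63523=738.25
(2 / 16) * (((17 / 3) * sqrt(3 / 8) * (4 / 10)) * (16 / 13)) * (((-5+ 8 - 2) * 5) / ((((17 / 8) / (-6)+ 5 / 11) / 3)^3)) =22521286656 * sqrt(6) / 1935401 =28503.48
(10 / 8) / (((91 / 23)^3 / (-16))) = -0.32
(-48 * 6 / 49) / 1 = -288 / 49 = -5.88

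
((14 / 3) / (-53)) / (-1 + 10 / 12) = 28 / 53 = 0.53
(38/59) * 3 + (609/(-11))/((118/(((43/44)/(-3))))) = 119081/57112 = 2.09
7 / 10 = 0.70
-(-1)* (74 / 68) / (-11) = -37 / 374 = -0.10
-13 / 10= -1.30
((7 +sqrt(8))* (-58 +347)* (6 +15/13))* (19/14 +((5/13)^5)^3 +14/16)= 171965451749837706361125* sqrt(2)/18631665057129035548 +171965451749837706361125/5323332873465438728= 45356.92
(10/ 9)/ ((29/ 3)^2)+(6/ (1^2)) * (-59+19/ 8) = -339.74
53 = 53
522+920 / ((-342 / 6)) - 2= 28720 / 57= 503.86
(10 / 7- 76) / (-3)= 174 / 7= 24.86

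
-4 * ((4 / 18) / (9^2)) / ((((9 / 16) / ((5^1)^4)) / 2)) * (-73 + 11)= 9920000 / 6561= 1511.96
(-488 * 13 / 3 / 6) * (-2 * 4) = 25376 / 9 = 2819.56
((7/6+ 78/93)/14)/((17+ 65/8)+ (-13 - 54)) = -746/218085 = -0.00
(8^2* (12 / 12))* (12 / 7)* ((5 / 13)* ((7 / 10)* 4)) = 1536 / 13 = 118.15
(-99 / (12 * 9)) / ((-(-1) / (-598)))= 3289 / 6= 548.17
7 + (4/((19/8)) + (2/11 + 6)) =3107/209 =14.87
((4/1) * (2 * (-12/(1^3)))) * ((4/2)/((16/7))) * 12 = -1008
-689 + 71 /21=-685.62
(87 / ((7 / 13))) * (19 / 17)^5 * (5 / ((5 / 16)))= 44807487504 / 9938999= 4508.25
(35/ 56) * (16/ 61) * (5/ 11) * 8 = 400/ 671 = 0.60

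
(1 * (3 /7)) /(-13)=-0.03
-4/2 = -2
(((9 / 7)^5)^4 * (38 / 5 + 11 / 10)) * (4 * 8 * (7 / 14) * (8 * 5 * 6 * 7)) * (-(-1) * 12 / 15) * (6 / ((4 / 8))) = 19495837807496346114422784 / 56994475926865715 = 342065393.01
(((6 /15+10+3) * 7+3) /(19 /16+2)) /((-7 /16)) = -123904 /1785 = -69.41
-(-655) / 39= 655 / 39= 16.79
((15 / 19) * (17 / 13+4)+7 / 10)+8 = 31839 / 2470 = 12.89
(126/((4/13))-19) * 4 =1562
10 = 10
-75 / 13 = -5.77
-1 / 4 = -0.25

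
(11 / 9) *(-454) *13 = -7213.56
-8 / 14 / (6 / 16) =-32 / 21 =-1.52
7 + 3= 10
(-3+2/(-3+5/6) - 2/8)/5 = -217/260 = -0.83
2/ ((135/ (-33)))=-22/ 45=-0.49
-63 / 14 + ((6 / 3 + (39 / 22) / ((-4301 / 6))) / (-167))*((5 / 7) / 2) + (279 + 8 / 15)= 228163665217 / 829598385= 275.03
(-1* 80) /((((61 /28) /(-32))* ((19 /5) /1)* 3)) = 358400 /3477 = 103.08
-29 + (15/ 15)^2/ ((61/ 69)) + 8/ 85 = -144012/ 5185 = -27.77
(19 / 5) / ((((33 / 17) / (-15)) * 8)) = -3.67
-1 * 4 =-4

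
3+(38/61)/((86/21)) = 8268/2623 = 3.15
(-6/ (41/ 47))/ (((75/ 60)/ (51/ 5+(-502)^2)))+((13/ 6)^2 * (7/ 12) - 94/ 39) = -7982356365133/ 5756400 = -1386692.44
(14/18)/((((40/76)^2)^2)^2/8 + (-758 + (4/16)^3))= -7608636242368/7414999440137559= -0.00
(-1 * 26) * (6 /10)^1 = -78 /5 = -15.60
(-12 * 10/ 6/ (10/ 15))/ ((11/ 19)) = -570/ 11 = -51.82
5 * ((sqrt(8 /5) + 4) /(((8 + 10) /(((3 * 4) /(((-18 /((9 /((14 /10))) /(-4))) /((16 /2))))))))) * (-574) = -16400 /3 - 1640 * sqrt(10) /3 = -7195.38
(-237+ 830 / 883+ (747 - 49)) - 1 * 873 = -362966 / 883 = -411.06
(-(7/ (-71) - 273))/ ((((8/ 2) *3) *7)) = 1385/ 426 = 3.25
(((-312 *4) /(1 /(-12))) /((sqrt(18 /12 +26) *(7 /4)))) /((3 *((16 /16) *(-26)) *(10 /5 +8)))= -384 *sqrt(110) /1925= -2.09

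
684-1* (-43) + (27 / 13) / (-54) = 18901 / 26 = 726.96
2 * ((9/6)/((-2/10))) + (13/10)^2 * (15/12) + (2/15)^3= -695797/54000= -12.89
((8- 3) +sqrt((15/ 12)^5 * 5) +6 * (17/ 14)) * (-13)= -47151/ 224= -210.50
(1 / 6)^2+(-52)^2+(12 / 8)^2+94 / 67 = 2707.68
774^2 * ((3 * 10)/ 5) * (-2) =-7188912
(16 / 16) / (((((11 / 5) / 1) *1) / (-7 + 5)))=-10 / 11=-0.91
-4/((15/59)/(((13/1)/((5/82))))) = -251576/75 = -3354.35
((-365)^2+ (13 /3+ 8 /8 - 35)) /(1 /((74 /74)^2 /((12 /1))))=199793 /18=11099.61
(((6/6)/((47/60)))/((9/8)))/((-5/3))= -32/47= -0.68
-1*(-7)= 7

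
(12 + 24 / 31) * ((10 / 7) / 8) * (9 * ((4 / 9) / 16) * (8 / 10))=99 / 217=0.46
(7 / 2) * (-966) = -3381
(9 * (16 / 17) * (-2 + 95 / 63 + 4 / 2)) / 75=304 / 1785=0.17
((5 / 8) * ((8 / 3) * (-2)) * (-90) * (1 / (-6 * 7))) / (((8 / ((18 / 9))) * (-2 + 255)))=-25 / 3542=-0.01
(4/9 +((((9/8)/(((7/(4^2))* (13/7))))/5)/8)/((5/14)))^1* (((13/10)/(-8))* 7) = -22169/36000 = -0.62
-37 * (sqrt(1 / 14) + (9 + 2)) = -407- 37 * sqrt(14) / 14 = -416.89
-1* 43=-43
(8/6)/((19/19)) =4/3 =1.33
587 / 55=10.67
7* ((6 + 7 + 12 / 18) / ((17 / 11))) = 3157 / 51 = 61.90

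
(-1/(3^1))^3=-1/27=-0.04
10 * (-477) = -4770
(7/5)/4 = 7/20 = 0.35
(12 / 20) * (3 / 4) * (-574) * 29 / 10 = -74907 / 100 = -749.07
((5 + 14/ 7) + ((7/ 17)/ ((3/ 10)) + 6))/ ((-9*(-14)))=733/ 6426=0.11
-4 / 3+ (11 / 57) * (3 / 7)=-499 / 399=-1.25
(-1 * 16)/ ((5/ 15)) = -48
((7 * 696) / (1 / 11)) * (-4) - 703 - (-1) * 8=-215063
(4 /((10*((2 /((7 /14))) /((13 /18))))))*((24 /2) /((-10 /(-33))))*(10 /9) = 3.18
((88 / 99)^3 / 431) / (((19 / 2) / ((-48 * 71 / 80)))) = -72704 / 9949635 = -0.01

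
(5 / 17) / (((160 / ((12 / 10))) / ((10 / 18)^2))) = 5 / 7344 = 0.00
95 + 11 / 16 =1531 / 16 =95.69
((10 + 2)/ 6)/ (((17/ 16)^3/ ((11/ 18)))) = 45056/ 44217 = 1.02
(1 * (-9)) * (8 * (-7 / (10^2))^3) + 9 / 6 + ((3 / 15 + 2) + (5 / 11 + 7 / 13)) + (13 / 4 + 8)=285422691 / 17875000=15.97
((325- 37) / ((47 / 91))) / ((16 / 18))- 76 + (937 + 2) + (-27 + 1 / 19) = 1306791 / 893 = 1463.37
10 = 10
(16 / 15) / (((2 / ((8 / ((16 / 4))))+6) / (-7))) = -16 / 15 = -1.07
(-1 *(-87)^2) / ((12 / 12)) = -7569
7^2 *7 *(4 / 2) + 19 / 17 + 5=11766 / 17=692.12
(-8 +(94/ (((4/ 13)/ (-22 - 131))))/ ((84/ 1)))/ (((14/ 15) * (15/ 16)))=-31609/ 49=-645.08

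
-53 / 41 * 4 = -212 / 41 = -5.17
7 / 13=0.54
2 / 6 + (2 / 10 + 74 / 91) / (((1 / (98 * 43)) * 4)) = 416413 / 390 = 1067.73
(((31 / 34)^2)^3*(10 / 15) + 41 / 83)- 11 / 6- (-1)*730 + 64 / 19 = 2676405705915673 / 3654234846048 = 732.41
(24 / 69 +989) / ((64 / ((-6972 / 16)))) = -39661965 / 5888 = -6736.07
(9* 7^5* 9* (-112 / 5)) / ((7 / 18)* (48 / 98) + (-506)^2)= -119.10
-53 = -53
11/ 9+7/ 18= 29/ 18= 1.61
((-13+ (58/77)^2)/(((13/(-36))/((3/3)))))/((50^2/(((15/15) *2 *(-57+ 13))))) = -1.21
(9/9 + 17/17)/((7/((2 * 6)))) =24/7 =3.43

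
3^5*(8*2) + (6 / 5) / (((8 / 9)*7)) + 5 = 3893.19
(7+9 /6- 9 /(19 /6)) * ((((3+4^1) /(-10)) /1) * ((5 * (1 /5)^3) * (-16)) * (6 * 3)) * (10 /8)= 57.03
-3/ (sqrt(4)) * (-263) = 789/ 2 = 394.50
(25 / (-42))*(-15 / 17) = 125 / 238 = 0.53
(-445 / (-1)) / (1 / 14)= 6230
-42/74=-21/37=-0.57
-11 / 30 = -0.37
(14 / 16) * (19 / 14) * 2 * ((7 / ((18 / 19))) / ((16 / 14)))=17689 / 1152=15.36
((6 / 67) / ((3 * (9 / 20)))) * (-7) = -280 / 603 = -0.46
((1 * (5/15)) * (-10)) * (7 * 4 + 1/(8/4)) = -95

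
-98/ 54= -49/ 27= -1.81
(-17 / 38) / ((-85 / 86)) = 43 / 95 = 0.45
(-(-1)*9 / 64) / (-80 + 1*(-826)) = -3 / 19328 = -0.00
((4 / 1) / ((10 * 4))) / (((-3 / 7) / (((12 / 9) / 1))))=-14 / 45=-0.31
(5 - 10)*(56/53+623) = -165375/53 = -3120.28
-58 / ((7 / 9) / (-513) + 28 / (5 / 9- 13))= 1071144 / 41581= 25.76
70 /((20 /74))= 259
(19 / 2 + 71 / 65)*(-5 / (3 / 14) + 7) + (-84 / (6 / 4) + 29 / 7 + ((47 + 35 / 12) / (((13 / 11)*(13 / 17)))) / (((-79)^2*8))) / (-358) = -219313235842759 / 1268712419520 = -172.86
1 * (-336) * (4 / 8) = -168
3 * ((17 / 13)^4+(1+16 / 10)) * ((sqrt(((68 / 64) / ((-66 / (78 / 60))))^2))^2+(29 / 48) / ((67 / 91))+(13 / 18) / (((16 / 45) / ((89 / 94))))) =886041680430329 / 19482082048000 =45.48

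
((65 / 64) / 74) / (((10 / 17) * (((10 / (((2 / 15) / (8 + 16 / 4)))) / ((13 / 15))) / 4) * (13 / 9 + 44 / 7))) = 20111 / 1729824000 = 0.00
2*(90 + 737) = 1654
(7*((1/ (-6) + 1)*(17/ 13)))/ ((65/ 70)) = 4165/ 507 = 8.21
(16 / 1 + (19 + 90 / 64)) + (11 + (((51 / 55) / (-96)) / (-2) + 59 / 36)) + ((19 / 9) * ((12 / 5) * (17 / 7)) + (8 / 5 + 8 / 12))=14108681 / 221760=63.62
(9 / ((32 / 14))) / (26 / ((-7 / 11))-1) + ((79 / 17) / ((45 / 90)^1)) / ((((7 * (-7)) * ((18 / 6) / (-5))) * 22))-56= -7226903081 / 128868432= -56.08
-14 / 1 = -14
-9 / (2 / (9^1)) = -81 / 2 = -40.50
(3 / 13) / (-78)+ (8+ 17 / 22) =16303 / 1859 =8.77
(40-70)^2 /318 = 150 /53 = 2.83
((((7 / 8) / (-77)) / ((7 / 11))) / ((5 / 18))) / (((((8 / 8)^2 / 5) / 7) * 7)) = -9 / 28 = -0.32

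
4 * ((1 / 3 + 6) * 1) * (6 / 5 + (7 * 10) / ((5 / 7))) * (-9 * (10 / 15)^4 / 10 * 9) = -301568 / 75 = -4020.91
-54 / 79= -0.68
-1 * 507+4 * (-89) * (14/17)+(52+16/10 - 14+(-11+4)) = -65244/85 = -767.58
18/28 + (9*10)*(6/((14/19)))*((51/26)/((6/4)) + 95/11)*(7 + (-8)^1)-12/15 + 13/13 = -72940163/10010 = -7286.73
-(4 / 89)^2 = -16 / 7921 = -0.00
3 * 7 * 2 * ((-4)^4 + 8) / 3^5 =1232 / 27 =45.63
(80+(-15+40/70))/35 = 1.87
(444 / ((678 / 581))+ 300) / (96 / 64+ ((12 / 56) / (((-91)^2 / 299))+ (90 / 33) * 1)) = 3771573806 / 23472699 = 160.68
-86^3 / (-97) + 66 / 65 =41350042 / 6305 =6558.29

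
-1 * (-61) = 61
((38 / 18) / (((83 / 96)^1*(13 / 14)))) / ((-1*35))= -1216 / 16185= -0.08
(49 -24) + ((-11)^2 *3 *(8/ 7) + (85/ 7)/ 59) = 181746/ 413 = 440.06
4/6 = 2/3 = 0.67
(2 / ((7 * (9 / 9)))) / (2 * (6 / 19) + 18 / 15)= 95 / 609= 0.16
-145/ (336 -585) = 145/ 249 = 0.58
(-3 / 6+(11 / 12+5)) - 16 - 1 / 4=-65 / 6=-10.83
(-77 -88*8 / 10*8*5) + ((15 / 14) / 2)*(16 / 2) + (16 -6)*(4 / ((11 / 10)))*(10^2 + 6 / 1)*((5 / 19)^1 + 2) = 8536211 / 1463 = 5834.73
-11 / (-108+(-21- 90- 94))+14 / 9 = 4481 / 2817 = 1.59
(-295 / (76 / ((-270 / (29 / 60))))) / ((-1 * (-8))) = 597375 / 2204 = 271.04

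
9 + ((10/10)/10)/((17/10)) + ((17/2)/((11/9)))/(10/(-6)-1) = 19301/2992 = 6.45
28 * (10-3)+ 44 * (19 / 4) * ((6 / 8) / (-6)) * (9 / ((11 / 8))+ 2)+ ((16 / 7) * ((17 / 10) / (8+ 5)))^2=-22491741 / 828100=-27.16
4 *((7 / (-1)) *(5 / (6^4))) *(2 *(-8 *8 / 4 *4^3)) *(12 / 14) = 5120 / 27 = 189.63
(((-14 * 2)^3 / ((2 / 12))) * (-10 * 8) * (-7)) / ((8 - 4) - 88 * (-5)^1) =-6146560 / 37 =-166123.24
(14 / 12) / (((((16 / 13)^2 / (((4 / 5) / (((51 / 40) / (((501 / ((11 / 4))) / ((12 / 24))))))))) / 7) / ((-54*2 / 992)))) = -12446343 / 92752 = -134.19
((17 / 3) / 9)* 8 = 136 / 27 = 5.04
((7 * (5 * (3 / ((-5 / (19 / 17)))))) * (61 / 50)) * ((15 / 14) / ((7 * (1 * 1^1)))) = -10431 / 2380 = -4.38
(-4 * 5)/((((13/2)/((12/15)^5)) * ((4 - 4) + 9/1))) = -8192/73125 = -0.11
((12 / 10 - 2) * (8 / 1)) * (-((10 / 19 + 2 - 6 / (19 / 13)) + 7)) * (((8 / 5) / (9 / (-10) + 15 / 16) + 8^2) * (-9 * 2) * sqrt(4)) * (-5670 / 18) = 797368320 / 19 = 41966753.68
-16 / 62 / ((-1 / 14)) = 112 / 31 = 3.61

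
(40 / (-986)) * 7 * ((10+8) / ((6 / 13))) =-11.08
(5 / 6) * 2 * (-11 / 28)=-55 / 84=-0.65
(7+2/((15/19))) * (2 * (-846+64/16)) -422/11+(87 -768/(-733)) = -1935658111/120945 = -16004.45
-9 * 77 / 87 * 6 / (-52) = 693 / 754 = 0.92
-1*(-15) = 15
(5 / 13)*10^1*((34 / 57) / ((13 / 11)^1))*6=37400 / 3211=11.65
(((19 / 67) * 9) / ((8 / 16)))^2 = 116964 / 4489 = 26.06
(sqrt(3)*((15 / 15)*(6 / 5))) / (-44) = -3*sqrt(3) / 110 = -0.05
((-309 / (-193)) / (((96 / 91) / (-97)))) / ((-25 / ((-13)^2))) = 153651589 / 154400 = 995.15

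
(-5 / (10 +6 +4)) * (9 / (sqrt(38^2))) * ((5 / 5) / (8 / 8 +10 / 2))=-3 / 304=-0.01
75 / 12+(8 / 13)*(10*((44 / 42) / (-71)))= 477535 / 77532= 6.16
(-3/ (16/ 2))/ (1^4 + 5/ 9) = -27/ 112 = -0.24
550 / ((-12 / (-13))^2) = 645.49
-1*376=-376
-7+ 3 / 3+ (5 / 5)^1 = -5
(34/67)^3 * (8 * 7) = 7.32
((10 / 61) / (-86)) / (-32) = 5 / 83936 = 0.00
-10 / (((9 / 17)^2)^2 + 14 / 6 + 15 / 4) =-2004504 / 1235153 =-1.62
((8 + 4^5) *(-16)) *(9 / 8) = -18576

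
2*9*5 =90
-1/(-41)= 1/41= 0.02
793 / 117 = 61 / 9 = 6.78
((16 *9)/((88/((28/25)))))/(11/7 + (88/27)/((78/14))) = 3714984/4371125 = 0.85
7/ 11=0.64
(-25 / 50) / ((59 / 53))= -53 / 118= -0.45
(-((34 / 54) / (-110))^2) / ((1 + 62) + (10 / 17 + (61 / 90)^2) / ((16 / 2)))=-39304 / 75734567073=-0.00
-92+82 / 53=-4794 / 53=-90.45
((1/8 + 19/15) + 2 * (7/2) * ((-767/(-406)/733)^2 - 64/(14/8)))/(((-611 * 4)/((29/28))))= 96639742891009/895662654257280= 0.11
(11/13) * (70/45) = 154/117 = 1.32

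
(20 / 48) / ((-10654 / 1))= -5 / 127848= -0.00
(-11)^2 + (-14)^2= 317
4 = 4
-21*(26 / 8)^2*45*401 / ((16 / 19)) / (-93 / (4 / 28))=57942495 / 7936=7301.22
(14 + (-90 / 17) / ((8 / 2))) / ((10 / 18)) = 3879 / 170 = 22.82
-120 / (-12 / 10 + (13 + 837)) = -150 / 1061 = -0.14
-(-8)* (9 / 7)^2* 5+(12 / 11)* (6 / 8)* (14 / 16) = 288207 / 4312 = 66.84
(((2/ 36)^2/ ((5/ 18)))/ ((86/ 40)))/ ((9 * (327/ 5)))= 10/ 1138941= 0.00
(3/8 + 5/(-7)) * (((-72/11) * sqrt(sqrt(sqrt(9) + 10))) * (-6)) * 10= -10260 * 13^(1/4)/77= -253.01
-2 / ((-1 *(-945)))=-2 / 945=-0.00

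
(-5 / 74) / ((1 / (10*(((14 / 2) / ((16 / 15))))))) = -2625 / 592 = -4.43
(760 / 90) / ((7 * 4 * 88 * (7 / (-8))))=-0.00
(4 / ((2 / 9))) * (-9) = -162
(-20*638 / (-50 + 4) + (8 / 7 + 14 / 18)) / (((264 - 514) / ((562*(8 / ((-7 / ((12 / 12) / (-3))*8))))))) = -113727163 / 3803625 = -29.90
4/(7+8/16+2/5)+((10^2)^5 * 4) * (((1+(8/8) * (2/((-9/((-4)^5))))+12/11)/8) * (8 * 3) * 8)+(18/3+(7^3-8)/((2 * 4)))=4597926400001009041/20856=220460606060654.44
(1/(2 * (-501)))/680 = -1/681360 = -0.00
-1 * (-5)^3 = 125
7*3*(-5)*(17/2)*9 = -16065/2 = -8032.50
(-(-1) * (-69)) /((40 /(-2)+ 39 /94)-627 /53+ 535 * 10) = -343758 /26497189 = -0.01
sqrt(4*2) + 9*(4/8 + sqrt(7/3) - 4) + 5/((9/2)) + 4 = -475/18 + 2*sqrt(2) + 3*sqrt(21) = -9.81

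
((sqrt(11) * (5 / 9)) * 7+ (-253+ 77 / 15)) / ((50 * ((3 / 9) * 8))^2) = -5577 / 400000+ 7 * sqrt(11) / 32000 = -0.01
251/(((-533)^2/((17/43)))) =4267/12215827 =0.00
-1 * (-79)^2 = -6241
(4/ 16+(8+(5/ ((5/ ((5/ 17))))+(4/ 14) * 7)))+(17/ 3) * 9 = 4185/ 68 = 61.54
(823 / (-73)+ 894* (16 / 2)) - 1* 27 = 519302 / 73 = 7113.73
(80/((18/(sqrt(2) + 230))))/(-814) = -4600/3663 - 20 * sqrt(2)/3663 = -1.26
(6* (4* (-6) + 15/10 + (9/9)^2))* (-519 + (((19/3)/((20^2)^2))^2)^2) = 1184679198719999999994396197/17694720000000000000000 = 66951.00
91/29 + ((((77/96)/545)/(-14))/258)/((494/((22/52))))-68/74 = 825614152965847/372063832957440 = 2.22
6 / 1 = 6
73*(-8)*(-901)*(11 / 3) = 5788024 / 3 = 1929341.33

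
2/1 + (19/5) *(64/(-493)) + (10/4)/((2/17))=224381/9860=22.76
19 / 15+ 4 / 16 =91 / 60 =1.52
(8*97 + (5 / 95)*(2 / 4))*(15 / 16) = 442335 / 608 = 727.52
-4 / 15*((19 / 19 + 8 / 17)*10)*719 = -2819.61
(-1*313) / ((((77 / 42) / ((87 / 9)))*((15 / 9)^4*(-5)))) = 1470474 / 34375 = 42.78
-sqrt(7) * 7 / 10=-7 * sqrt(7) / 10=-1.85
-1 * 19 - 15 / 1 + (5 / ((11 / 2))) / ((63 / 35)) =-3316 / 99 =-33.49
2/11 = 0.18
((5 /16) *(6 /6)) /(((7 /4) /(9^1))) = 45 /28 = 1.61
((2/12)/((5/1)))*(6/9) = 1/45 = 0.02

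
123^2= 15129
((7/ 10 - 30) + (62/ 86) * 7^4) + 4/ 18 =6586259/ 3870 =1701.88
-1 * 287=-287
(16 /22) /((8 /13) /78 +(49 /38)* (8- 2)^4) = 19266 /44270435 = 0.00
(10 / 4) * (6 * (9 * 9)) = 1215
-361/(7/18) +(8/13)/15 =-928.24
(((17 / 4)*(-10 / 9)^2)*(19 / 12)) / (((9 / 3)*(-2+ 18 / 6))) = 8075 / 2916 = 2.77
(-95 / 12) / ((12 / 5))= -475 / 144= -3.30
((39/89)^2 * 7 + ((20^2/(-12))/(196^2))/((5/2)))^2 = 23513485895519929/13021075211725476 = 1.81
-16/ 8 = -2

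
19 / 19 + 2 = 3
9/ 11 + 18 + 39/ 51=3662/ 187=19.58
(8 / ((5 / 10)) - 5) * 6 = 66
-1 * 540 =-540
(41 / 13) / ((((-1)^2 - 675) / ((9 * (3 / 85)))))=-1107 / 744770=-0.00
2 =2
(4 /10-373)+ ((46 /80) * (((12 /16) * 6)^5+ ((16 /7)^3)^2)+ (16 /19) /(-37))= 81559799673761 /105865276160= 770.41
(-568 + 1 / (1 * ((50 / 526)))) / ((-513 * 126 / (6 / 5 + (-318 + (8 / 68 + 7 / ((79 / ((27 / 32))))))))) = -135452984249 / 49605048000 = -2.73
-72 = -72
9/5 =1.80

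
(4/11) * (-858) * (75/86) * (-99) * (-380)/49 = -208900.81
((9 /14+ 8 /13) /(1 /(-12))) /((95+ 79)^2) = -229 /459186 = -0.00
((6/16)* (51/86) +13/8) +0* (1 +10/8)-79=-77.15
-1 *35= -35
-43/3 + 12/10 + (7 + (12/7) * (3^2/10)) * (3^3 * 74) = 1790827/105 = 17055.50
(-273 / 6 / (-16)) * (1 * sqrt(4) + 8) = 455 / 16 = 28.44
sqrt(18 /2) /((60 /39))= 39 /20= 1.95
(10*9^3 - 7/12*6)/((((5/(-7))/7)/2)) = -714077/5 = -142815.40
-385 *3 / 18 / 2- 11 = -517 / 12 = -43.08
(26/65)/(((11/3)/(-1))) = -6/55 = -0.11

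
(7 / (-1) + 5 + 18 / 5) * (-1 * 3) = -24 / 5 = -4.80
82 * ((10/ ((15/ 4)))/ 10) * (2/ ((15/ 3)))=656/ 75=8.75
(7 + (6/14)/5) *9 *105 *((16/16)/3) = 2232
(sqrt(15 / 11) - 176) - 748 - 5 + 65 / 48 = -44527 / 48 + sqrt(165) / 11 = -926.48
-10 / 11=-0.91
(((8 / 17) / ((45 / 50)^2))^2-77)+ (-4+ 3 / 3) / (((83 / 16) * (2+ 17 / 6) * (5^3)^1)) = -76.66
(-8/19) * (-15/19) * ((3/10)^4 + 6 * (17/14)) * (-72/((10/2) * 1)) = -55141236/1579375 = -34.91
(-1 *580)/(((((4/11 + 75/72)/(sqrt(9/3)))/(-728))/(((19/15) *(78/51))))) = 524446208 *sqrt(3)/901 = 1008177.00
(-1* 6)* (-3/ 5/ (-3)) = -6/ 5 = -1.20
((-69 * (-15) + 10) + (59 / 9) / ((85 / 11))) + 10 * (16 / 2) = 861274 / 765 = 1125.85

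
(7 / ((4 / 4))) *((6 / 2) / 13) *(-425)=-8925 / 13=-686.54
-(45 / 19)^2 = -2025 / 361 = -5.61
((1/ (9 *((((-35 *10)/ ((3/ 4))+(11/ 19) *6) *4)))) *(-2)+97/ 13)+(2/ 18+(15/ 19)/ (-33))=9747192425/ 1291216212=7.55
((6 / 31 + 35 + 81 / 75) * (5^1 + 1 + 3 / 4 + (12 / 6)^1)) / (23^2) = 49196 / 81995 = 0.60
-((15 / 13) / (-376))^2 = -225 / 23892544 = -0.00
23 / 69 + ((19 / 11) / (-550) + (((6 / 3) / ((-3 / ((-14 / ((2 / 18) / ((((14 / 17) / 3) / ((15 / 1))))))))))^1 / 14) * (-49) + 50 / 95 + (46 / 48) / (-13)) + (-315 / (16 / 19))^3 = -8169303119490983909 / 156081868800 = -52339859.73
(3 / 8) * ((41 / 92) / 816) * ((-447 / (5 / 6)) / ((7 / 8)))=-54981 / 437920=-0.13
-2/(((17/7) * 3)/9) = -42/17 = -2.47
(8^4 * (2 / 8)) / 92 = 256 / 23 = 11.13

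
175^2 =30625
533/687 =0.78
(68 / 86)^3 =39304 / 79507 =0.49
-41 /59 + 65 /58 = 1457 /3422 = 0.43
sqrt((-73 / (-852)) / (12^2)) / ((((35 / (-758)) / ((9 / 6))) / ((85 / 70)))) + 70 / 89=70 / 89 - 6443 * sqrt(15549) / 834960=-0.18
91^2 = 8281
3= 3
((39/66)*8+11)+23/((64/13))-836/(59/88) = -50944573/41536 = -1226.52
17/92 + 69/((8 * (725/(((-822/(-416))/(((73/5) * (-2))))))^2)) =659245963924027/3567682589286400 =0.18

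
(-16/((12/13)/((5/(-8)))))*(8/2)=130/3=43.33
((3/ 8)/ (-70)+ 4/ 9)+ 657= 3313493/ 5040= 657.44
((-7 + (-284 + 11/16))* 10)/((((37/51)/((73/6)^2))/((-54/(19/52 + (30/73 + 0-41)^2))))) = 1311843253830525/67581008972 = 19411.42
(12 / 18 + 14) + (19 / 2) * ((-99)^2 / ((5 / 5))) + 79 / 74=10336901 / 111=93125.23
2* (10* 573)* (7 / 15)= 5348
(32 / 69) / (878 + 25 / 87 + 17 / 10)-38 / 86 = -334163353 / 757167521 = -0.44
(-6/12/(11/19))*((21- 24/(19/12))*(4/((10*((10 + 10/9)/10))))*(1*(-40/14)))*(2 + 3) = 1998/77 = 25.95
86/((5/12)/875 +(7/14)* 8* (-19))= -180600/159599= -1.13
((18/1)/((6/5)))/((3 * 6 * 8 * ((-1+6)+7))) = 5/576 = 0.01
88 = 88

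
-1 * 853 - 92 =-945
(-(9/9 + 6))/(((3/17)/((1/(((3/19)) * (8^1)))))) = -2261/72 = -31.40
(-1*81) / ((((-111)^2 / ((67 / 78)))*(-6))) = 67 / 71188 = 0.00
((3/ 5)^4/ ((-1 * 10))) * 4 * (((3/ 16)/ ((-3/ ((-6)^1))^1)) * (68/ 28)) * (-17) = 70227/ 87500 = 0.80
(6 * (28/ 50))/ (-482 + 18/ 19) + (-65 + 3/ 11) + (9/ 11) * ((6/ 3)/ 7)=-283713473/ 4398625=-64.50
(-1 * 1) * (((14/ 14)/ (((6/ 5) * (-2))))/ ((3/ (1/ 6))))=5/ 216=0.02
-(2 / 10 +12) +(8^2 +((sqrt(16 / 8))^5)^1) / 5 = 3 / 5 +4 *sqrt(2) / 5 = 1.73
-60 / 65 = -12 / 13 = -0.92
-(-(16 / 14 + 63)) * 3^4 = 36369 / 7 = 5195.57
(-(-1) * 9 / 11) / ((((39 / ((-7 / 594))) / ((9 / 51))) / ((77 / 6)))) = -49 / 87516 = -0.00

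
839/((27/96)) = 26848/9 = 2983.11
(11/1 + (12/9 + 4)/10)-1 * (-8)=293/15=19.53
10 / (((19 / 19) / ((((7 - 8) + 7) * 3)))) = 180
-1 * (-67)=67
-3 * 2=-6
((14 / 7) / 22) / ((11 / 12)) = 12 / 121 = 0.10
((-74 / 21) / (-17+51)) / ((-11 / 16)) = 0.15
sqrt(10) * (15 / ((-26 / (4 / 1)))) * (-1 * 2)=60 * sqrt(10) / 13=14.60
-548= -548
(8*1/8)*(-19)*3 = -57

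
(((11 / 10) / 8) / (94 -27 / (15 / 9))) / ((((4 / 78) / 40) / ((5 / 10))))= 2145 / 3112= 0.69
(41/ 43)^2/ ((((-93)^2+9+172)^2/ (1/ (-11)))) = -1681/ 1585809457100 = -0.00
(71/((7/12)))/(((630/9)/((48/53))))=20448/12985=1.57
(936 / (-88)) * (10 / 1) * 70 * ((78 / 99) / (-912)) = 29575 / 4598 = 6.43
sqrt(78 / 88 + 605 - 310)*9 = 9*sqrt(143209) / 22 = 154.81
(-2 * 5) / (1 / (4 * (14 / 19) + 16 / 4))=-1320 / 19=-69.47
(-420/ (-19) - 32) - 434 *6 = -49664/ 19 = -2613.89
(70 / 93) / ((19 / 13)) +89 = 158173 / 1767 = 89.51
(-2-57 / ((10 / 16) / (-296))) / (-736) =-67483 / 1840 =-36.68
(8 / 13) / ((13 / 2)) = 16 / 169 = 0.09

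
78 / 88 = 39 / 44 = 0.89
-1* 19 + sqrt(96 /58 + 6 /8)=-19 + 3* sqrt(899) /58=-17.45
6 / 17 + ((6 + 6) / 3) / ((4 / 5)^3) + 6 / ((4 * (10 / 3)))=11717 / 1360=8.62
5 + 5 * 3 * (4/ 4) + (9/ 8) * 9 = 241/ 8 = 30.12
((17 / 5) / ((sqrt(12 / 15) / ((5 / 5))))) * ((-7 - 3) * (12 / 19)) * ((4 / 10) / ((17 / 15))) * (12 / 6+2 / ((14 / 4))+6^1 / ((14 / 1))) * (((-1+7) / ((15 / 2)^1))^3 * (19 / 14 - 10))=112.49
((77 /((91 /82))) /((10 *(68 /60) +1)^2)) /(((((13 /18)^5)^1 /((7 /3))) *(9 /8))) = 4.81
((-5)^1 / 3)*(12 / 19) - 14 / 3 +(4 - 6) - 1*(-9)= 73 / 57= 1.28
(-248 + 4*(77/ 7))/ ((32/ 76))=-969/ 2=-484.50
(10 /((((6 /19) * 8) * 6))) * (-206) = -9785 /72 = -135.90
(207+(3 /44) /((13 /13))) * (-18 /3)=-27333 /22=-1242.41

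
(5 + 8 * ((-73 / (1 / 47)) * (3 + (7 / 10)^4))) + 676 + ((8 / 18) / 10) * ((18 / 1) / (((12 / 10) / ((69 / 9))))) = -88248.15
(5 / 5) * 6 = 6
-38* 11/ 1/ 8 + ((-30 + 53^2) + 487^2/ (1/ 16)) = 15189723/ 4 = 3797430.75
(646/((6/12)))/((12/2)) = 646/3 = 215.33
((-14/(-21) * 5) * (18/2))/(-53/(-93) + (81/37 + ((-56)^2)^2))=0.00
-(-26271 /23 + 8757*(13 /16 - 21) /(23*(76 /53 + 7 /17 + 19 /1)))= 10443239163 /6911776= 1510.93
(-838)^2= 702244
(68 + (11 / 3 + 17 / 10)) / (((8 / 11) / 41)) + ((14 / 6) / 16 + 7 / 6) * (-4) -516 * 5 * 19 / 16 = 256091 / 240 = 1067.05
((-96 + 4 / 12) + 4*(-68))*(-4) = 4412 / 3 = 1470.67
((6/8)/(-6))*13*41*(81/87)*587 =-8447517/232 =-36411.71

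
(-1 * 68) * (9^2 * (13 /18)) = -3978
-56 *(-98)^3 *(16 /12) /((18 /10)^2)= 5270675200 /243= 21690021.40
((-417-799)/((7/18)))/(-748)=5472/1309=4.18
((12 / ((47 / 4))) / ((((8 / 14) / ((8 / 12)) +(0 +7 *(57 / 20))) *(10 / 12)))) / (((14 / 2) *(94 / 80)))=15360 / 2144939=0.01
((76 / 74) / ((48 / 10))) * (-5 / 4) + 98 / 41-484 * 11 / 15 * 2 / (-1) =259221121 / 364080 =711.99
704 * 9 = 6336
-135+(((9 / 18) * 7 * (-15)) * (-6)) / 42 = -127.50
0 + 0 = 0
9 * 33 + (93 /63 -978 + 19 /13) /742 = 29947955 /101283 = 295.69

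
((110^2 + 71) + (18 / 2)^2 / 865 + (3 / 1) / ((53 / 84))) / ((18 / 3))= 93033628 / 45845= 2029.31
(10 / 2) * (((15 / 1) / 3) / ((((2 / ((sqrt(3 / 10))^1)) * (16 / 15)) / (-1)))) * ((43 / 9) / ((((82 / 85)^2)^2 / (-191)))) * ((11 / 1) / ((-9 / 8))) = -117899026609375 * sqrt(30) / 9765830016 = -66124.39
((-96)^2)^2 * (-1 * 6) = -509607936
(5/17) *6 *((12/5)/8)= 9/17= 0.53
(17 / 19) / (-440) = -17 / 8360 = -0.00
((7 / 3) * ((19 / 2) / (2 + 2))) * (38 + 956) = 66101 / 12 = 5508.42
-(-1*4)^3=64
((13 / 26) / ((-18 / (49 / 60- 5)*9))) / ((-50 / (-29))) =7279 / 972000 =0.01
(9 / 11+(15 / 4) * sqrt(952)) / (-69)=-5 * sqrt(238) / 46-3 / 253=-1.69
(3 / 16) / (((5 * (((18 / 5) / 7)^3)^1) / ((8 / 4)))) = 8575 / 15552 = 0.55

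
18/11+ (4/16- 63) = -2689/44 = -61.11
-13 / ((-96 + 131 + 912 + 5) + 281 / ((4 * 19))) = -988 / 72633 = -0.01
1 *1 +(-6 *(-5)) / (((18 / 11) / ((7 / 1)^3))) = 18868 / 3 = 6289.33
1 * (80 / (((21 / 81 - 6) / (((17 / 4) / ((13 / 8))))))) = -14688 / 403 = -36.45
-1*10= -10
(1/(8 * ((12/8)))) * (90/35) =3/14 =0.21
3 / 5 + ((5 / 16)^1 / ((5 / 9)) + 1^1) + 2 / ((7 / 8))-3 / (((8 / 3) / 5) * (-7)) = 2941 / 560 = 5.25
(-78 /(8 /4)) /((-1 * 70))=39 /70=0.56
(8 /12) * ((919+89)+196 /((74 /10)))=76552 /111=689.66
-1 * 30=-30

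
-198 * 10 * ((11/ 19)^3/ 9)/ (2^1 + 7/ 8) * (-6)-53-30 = 961529/ 157757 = 6.10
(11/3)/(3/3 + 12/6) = 11/9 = 1.22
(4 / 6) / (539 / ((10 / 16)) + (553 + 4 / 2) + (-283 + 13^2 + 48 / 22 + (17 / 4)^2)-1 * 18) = 1760 / 3446901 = 0.00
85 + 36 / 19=1651 / 19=86.89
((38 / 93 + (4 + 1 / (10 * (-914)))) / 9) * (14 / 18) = 26231149 / 68851620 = 0.38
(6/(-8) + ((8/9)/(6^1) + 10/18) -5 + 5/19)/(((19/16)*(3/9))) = -39260/3249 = -12.08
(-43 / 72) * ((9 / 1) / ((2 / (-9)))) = 387 / 16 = 24.19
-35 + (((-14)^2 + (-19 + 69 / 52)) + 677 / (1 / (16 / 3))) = 3753.99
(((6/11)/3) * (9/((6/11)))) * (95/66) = 95/22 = 4.32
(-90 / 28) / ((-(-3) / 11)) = -165 / 14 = -11.79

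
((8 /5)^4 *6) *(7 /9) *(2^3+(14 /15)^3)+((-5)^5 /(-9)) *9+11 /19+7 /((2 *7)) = 816538614443 /240468750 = 3395.61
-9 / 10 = -0.90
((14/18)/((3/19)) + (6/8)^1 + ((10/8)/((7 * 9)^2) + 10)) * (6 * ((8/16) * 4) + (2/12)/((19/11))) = 12257143/64638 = 189.63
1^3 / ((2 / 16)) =8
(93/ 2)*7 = 651/ 2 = 325.50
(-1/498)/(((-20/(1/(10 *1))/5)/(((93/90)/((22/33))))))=31/398400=0.00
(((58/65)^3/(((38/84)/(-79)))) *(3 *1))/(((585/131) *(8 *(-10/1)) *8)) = 1766812327/13566475000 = 0.13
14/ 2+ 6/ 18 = 22/ 3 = 7.33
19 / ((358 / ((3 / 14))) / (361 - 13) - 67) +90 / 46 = 616473 / 373382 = 1.65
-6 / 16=-3 / 8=-0.38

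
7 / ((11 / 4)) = 28 / 11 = 2.55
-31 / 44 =-0.70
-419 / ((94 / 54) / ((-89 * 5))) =5034285 / 47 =107112.45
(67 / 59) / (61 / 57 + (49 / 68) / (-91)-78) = -3375996 / 228727601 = -0.01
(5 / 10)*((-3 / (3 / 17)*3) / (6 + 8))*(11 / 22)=-51 / 56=-0.91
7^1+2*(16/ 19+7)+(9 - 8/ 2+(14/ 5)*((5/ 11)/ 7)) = 27.87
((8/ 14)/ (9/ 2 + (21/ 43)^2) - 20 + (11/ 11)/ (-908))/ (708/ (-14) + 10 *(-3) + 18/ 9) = 442843057/ 1750197240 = 0.25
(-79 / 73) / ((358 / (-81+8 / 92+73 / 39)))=2800550 / 11721099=0.24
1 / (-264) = -1 / 264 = -0.00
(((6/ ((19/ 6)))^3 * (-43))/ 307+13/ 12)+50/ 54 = 240269257/ 227417004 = 1.06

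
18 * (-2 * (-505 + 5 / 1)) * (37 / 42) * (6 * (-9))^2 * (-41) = -13270716000 / 7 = -1895816571.43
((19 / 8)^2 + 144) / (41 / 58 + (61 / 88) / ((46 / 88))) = 6387859 / 86784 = 73.61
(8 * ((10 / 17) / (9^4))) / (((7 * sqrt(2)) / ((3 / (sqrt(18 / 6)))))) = 40 * sqrt(6) / 780759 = 0.00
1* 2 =2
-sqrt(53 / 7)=-sqrt(371) / 7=-2.75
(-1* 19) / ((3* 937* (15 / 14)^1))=-266 / 42165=-0.01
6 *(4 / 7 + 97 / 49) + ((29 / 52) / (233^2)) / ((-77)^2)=256189791029 / 16737733012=15.31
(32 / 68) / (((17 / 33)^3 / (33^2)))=313083144 / 83521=3748.56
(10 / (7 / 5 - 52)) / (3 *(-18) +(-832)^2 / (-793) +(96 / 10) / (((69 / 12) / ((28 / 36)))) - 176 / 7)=160125 / 770338547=0.00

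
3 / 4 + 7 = 31 / 4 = 7.75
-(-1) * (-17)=-17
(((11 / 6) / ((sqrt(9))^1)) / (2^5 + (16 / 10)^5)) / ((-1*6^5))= -0.00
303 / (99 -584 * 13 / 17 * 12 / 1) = -0.06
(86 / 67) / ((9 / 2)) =172 / 603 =0.29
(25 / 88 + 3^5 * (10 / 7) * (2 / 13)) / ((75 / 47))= 4041577 / 120120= 33.65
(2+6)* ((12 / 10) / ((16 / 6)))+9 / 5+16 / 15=97 / 15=6.47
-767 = -767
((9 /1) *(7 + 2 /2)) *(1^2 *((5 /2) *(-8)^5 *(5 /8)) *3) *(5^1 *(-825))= 45619200000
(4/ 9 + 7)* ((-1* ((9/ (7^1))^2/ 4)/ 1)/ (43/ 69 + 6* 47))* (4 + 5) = -374463/ 3822196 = -0.10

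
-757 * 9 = -6813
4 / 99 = 0.04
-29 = -29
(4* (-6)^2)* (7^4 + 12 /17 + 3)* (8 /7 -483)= -2836558080 /17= -166856357.65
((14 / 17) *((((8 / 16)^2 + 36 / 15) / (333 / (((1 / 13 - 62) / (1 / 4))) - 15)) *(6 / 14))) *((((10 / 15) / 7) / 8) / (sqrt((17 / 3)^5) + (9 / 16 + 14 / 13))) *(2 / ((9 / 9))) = 132138864 / 345500258802055 - 50748672 *sqrt(51) / 20323544635415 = -0.00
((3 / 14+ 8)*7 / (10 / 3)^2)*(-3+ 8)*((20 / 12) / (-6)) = -115 / 16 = -7.19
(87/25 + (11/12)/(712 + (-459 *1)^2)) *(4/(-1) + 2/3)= -220694567/19025370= -11.60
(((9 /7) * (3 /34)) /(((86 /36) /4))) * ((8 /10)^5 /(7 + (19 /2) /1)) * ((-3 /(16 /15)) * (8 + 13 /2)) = -5412096 /35179375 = -0.15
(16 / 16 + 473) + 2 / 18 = 4267 / 9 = 474.11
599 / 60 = 9.98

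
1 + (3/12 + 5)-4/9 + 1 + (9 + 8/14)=4127/252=16.38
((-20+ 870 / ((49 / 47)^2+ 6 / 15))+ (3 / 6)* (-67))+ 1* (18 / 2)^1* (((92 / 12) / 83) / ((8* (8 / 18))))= 23198458475 / 43619488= 531.84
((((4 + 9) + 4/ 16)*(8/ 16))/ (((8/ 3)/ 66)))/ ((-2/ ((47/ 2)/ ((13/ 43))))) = -10604187/ 1664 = -6372.71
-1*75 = -75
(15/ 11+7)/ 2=46/ 11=4.18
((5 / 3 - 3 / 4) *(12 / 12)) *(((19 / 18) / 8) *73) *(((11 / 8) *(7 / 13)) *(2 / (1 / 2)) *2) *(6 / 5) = 1174789 / 18720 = 62.76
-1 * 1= -1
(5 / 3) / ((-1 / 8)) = -40 / 3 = -13.33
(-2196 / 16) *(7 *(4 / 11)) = -3843 / 11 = -349.36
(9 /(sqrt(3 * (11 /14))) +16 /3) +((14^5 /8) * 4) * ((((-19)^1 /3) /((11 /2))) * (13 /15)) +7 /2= -265676311 /990 +3 * sqrt(462) /11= -268354.05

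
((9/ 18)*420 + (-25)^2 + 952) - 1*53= 1734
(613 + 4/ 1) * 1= 617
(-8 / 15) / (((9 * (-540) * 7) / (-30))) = -4 / 8505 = -0.00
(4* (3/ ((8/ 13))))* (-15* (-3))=1755/ 2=877.50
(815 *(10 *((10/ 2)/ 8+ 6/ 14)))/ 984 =240425/ 27552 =8.73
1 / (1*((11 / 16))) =16 / 11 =1.45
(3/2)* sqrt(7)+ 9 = 3* sqrt(7)/2+ 9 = 12.97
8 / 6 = 4 / 3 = 1.33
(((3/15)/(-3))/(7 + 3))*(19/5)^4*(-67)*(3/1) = 8731507/31250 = 279.41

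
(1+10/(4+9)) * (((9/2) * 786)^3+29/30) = 30531930856237/390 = 78287002195.48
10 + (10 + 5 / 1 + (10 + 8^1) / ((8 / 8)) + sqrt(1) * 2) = 45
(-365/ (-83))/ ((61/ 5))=1825/ 5063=0.36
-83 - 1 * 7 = -90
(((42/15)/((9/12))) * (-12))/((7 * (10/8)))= -128/25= -5.12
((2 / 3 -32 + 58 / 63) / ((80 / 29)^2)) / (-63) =402839 / 6350400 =0.06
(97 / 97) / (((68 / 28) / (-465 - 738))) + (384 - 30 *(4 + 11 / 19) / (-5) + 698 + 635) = 403466 / 323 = 1249.12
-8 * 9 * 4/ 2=-144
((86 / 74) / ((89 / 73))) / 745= 3139 / 2453285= 0.00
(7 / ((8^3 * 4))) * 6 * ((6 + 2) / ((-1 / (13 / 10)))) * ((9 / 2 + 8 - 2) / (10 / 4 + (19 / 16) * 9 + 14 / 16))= -0.16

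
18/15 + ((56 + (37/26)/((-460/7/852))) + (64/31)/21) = 38.85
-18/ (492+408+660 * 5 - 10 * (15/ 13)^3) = -6591/ 1532275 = -0.00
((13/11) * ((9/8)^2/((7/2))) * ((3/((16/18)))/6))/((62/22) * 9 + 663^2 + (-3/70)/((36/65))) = 28431/51991695424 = 0.00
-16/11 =-1.45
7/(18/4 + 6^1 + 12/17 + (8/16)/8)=1904/3065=0.62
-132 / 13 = -10.15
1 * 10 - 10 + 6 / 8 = 3 / 4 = 0.75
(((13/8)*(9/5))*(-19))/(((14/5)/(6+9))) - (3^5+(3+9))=-61905/112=-552.72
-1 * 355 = -355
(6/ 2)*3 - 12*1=-3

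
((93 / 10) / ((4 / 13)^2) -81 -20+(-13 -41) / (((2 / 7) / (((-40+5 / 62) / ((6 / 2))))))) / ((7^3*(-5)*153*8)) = -12460267 / 10411833600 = -0.00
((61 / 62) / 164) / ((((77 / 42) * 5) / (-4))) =-183 / 69905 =-0.00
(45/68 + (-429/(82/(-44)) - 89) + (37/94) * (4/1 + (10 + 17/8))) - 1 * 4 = 75583641/524144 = 144.20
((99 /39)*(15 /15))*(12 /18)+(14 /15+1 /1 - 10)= -1243 /195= -6.37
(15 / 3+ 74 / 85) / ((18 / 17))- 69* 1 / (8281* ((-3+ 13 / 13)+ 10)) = 16525771 / 2981160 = 5.54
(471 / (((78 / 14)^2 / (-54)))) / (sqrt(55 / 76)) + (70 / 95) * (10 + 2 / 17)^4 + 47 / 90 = 1102843034813 / 142820910 - 276948 * sqrt(1045) / 9295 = 6758.68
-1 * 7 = -7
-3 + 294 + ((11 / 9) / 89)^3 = 149551420022 / 513922401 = 291.00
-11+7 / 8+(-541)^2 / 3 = 2341205 / 24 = 97550.21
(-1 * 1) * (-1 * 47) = 47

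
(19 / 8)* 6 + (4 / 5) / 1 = 15.05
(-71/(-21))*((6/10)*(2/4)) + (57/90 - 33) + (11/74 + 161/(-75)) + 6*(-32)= -225.35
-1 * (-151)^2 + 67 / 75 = -1710008 / 75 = -22800.11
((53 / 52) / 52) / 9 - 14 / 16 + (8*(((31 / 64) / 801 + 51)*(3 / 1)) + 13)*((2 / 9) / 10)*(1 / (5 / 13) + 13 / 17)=253011957209 / 2761527600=91.62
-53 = -53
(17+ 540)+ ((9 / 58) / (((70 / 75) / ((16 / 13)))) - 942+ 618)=233.20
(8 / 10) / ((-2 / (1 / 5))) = -2 / 25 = -0.08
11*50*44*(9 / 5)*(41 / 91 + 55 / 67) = 337677120 / 6097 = 55384.14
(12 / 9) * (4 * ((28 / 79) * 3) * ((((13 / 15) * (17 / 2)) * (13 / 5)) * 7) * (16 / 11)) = 1105.91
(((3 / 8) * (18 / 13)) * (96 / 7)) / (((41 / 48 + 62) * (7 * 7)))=31104 / 13452803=0.00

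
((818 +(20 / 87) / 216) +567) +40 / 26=84681515 / 61074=1386.54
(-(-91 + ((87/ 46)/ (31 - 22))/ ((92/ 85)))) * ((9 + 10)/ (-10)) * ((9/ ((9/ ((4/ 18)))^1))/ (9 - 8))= -21904549/ 571320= -38.34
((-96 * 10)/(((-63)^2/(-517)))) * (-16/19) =-2647040/25137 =-105.30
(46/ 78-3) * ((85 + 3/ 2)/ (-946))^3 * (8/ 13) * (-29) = -0.03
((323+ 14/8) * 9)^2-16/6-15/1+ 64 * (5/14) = 2870270845/336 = 8542472.75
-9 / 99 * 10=-10 / 11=-0.91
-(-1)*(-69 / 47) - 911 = -42886 / 47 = -912.47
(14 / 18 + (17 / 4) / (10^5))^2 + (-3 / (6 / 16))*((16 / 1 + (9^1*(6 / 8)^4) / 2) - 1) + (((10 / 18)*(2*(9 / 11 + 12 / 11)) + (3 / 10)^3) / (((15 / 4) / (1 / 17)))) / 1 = -130.75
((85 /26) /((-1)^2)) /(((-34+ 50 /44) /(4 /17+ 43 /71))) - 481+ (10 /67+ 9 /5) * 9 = -103626867257 /223555215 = -463.54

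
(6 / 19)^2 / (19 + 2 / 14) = 126 / 24187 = 0.01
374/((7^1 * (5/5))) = 374/7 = 53.43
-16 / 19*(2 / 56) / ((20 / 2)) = -2 / 665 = -0.00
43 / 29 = 1.48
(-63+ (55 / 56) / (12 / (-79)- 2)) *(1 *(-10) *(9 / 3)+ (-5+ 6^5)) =-935275361 / 1904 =-491216.05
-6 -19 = -25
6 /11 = 0.55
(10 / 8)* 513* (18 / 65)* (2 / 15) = 23.68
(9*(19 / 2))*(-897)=-153387 / 2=-76693.50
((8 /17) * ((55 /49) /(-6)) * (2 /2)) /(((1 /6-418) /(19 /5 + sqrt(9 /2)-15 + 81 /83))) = -373384 /173331473 + 660 * sqrt(2) /2088331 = -0.00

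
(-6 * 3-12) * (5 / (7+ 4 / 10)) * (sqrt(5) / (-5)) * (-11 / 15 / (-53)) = 110 * sqrt(5) / 1961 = 0.13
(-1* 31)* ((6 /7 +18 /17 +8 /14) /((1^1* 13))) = -9176 /1547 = -5.93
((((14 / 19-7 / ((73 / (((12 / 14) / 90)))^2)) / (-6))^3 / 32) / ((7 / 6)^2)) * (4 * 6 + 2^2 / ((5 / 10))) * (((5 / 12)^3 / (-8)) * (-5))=-0.00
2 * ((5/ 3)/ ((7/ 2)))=20/ 21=0.95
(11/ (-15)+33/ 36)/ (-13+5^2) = 11/ 720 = 0.02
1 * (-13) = -13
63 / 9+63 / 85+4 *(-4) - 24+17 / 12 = -31459 / 1020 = -30.84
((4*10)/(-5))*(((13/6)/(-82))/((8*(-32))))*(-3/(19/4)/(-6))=-13/149568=-0.00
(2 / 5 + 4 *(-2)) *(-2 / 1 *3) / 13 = 228 / 65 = 3.51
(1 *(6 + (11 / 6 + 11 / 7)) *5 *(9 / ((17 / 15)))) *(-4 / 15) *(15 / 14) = -88875 / 833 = -106.69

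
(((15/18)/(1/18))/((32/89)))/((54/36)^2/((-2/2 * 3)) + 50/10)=1335/136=9.82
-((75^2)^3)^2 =-31676352024078369140625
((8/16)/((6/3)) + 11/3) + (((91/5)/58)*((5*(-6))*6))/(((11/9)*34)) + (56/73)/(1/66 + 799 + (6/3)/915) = 195485634201703/76408854402012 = 2.56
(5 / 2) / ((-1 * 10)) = -1 / 4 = -0.25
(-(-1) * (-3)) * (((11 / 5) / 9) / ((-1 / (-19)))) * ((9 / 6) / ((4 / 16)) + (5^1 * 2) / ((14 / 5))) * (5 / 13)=-14003 / 273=-51.29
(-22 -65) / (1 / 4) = -348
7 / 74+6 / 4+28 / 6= 695 / 111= 6.26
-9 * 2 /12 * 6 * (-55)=495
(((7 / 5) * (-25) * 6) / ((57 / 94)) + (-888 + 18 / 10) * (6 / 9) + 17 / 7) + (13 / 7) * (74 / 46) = -14250346 / 15295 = -931.70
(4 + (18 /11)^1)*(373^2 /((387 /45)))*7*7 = 2113369510 /473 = 4468011.65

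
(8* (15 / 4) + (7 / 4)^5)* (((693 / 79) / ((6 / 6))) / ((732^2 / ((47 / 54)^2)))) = 8084010011 / 14044109930496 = 0.00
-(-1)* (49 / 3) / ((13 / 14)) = 686 / 39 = 17.59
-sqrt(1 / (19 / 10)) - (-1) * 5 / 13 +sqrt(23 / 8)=1.35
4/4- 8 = -7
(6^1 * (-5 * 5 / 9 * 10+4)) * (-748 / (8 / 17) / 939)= 680306 / 2817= 241.50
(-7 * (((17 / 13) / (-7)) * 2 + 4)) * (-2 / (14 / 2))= 660 / 91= 7.25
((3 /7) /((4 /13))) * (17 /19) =663 /532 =1.25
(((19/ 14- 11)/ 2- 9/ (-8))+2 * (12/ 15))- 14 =-4507/ 280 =-16.10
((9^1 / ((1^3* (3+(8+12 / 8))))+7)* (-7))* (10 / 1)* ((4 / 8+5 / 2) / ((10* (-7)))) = 579 / 25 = 23.16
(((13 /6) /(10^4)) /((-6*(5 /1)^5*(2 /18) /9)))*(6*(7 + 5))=-1053 /15625000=-0.00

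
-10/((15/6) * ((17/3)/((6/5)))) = -72/85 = -0.85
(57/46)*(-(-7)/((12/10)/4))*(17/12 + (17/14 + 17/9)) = 108205/828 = 130.68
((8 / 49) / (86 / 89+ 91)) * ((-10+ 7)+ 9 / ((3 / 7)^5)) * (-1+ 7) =23817824 / 3609585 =6.60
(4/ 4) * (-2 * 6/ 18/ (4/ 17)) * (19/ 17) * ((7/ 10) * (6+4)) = -22.17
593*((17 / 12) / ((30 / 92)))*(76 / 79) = 8810794 / 3555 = 2478.42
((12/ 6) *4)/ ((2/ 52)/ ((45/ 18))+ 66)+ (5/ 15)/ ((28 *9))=56773/ 463428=0.12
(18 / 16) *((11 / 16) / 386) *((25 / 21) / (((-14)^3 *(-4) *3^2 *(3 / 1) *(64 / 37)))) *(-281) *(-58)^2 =-2404566175 / 546640625664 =-0.00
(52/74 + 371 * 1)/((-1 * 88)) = -13753/3256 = -4.22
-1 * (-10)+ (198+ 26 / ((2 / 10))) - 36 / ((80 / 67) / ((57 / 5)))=-571 / 100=-5.71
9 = 9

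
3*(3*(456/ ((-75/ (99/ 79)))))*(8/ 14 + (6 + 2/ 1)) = -1625184/ 2765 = -587.77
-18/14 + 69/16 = 339/112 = 3.03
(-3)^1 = -3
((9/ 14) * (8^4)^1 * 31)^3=186553098502668288/ 343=543886584555884.22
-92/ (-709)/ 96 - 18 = -306265/ 17016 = -18.00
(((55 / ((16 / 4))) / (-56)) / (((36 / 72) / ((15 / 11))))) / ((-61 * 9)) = 25 / 20496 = 0.00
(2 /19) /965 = 2 /18335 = 0.00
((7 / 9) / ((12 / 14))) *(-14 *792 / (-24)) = 3773 / 9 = 419.22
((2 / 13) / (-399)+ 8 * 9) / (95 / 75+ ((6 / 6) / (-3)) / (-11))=10270205 / 185003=55.51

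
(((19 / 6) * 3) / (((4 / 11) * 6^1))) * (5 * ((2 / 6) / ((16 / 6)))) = 1045 / 384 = 2.72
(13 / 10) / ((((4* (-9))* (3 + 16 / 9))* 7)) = -13 / 12040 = -0.00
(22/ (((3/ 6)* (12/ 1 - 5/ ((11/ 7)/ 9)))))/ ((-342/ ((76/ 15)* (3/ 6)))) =484/ 24705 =0.02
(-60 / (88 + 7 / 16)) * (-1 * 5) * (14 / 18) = 2240 / 849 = 2.64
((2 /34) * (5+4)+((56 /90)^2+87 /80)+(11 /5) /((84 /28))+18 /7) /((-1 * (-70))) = 20468741 /269892000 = 0.08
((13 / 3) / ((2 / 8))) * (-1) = -52 / 3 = -17.33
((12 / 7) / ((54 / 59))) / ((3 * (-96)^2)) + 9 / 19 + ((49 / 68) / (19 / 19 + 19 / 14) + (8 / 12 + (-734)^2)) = 1667104284432347 / 3094350336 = 538757.45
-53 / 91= -0.58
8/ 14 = 4/ 7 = 0.57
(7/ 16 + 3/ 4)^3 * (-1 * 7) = -48013/ 4096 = -11.72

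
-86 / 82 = -43 / 41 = -1.05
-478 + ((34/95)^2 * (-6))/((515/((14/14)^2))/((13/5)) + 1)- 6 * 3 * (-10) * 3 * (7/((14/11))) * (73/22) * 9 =515114478433/5839175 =88217.00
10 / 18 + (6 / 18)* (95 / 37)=470 / 333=1.41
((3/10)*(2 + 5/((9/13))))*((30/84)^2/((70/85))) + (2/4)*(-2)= -9409/16464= -0.57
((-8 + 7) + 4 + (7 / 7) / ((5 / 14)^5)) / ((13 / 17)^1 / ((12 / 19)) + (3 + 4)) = 111628596 / 5234375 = 21.33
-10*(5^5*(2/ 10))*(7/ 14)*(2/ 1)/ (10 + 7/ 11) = -68750/ 117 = -587.61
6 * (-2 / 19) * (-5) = 60 / 19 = 3.16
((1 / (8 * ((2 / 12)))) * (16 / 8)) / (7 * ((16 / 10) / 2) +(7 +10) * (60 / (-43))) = -645 / 7792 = -0.08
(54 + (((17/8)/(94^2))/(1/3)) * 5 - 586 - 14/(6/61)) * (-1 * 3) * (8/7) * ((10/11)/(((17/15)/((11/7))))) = 630887025/216482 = 2914.27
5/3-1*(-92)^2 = -25387/3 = -8462.33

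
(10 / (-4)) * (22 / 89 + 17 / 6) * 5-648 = -733189 / 1068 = -686.51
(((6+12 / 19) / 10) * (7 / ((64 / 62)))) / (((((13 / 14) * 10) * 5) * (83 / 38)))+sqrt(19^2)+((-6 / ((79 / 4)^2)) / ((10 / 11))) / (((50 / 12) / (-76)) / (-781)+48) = 4384513168335723481 / 230230773179134000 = 19.04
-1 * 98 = -98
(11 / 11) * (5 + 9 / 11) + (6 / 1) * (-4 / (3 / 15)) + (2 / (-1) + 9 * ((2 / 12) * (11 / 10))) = -25197 / 220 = -114.53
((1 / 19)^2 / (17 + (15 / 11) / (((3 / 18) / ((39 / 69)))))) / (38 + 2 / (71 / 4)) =1633 / 485857626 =0.00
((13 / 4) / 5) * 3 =39 / 20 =1.95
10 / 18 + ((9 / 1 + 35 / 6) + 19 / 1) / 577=6379 / 10386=0.61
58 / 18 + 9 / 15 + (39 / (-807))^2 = 12453697 / 3256245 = 3.82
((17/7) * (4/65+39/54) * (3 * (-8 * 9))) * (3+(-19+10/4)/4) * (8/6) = 40086/65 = 616.71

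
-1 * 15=-15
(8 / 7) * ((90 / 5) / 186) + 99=21507 / 217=99.11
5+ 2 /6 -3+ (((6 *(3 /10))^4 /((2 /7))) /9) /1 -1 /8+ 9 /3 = 139361 /15000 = 9.29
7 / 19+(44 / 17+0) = 955 / 323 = 2.96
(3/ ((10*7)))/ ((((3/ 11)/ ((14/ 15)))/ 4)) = 44/ 75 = 0.59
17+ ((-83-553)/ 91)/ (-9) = 4853/ 273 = 17.78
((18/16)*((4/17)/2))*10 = 1.32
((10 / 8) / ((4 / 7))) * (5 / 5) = 35 / 16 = 2.19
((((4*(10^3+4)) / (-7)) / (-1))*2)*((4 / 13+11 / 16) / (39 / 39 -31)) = -17319 / 455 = -38.06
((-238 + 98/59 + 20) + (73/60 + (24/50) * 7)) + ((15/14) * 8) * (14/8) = -3482693/17700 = -196.76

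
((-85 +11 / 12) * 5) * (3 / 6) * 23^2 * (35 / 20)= -18681635 / 96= -194600.36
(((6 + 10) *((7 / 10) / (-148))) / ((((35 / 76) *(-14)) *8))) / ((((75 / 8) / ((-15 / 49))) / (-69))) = 5244 / 1586375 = 0.00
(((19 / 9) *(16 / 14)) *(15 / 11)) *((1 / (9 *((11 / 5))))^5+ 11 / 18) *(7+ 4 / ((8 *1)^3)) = 330157506466255 / 23432394829536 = 14.09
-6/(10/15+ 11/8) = -144/49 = -2.94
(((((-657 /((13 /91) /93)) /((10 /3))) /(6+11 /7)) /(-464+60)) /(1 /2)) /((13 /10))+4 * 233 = 138695743 /139178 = 996.53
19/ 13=1.46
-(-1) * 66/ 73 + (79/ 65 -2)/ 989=4239087/ 4692805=0.90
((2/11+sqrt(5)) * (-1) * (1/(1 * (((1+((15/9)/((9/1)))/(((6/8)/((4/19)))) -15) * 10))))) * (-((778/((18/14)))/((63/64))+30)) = -496109 * sqrt(5)/107330 -496109/590315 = -11.18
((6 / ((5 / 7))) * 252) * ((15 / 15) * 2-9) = -74088 / 5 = -14817.60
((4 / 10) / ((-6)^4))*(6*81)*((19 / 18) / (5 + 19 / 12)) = 19 / 790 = 0.02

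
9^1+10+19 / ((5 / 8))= 247 / 5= 49.40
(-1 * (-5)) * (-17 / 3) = -85 / 3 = -28.33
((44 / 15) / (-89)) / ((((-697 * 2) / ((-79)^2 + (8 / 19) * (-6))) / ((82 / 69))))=5215364 / 29753145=0.18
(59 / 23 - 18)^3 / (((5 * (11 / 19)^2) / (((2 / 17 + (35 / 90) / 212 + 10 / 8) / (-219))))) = 3931088625175 / 286515037512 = 13.72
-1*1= -1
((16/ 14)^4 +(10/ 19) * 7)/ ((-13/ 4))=-983576/ 593047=-1.66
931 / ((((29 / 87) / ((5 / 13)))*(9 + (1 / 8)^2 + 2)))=59584 / 611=97.52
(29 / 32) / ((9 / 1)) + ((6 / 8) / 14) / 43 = 8837 / 86688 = 0.10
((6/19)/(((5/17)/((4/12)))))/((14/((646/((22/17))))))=4913/385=12.76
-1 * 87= -87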